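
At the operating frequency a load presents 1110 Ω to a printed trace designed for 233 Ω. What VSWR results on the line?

For a purely resistive load, VSWR = R_L/Z_0 or Z_0/R_L (whichever > 1) = 1110/233

VSWR ≈ 4.76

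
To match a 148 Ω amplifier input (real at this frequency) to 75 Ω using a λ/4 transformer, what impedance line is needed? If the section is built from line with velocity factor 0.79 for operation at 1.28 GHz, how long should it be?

Z_qwt ≈ 105 Ω; length ≈ 4.63 cm

Z_qwt = √(Z_0·R_L) = √(75 × 148) = √11100
λ = 0.79·c/f = 0.185 m, so l = λ/4 = 0.0463 m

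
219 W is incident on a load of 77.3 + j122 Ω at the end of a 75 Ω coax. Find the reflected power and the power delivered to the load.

P_reflected ≈ 85.6 W; P_delivered ≈ 133 W

|Γ| = |(2.3 + j122)/(152.3 + j122)| = 0.625
|Γ|² = 0.391
P_refl = |Γ|²·P_inc = 85.6 W, P_del = (1 − |Γ|²)·P_inc = 133 W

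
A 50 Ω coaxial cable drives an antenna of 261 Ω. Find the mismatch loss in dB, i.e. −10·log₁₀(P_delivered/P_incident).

Γ = (261 − 50)/(261 + 50) = 0.678
|Γ|² = 0.46, so P_del/P_inc = 1 − |Γ|² = 0.54
ML = −10·log₁₀(1 − |Γ|²)

mismatch loss ≈ 2.68 dB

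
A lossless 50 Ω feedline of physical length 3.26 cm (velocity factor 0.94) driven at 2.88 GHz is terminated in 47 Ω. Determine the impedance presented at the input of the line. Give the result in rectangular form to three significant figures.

λ = v/f = 0.94·c / 2.88 GHz = 0.0979 m
βl = 2π·l/λ = 2π × 0.333 = 120°
tan(βl) = tan(120°) = -1.74
Z_in = Z_0·(Z_L + jZ_0·tanβl)/(Z_0 + jZ_L·tanβl)
     = 50·(47 − j87.1)/(50 − j81.9)

Z_in ≈ 51.5 − j2.75 Ω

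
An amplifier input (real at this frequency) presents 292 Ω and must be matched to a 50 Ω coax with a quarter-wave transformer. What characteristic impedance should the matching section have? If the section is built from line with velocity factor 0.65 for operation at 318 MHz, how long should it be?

Z_qwt ≈ 121 Ω; length ≈ 15.3 cm

Z_qwt = √(Z_0·R_L) = √(50 × 292) = √14600
λ = 0.65·c/f = 0.613 m, so l = λ/4 = 0.153 m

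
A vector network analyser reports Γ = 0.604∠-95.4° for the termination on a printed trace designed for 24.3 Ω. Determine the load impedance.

Z_L ≈ 10.4 − j19.8 Ω

Z_L = Z_0·(1 + Γ)/(1 − Γ) = 24.3·(0.943 − j0.601)/(1.06 + j0.601)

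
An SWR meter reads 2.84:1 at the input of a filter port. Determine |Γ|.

|Γ| ≈ 0.479

|Γ| = (S − 1)/(S + 1) = (2.84 − 1)/(2.84 + 1) = 1.84/3.84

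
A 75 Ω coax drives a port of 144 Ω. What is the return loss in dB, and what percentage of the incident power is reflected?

RL ≈ 10 dB; 9.93% of incident power reflected

Γ = (144 − 75)/(144 + 75) = 0.315
RL = −20·log₁₀(0.315) = 10 dB
P_refl/P_inc = |Γ|² = 0.0993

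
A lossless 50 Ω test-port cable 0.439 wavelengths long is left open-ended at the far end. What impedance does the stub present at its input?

Z_in ≈ +j124 Ω

βl = 2π × 0.439 = 158°
tan(βl) = -0.403
For an open-ended stub, Z_in = −jZ_0·cot(βl) = −jZ_0/tan(βl)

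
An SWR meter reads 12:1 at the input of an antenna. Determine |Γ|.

|Γ| ≈ 0.846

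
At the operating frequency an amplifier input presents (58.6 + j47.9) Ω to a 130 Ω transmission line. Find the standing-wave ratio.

Γ = (Z_L − Z_0)/(Z_L + Z_0) = (-71.4 + j47.9)/(188.6 + j47.9)
|Γ| = 86/195 = 0.442
VSWR = (1 + |Γ|)/(1 − |Γ|) = 1.44/0.558

VSWR ≈ 2.58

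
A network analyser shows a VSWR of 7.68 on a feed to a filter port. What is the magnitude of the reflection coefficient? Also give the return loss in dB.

|Γ| ≈ 0.77; return loss ≈ 2.27 dB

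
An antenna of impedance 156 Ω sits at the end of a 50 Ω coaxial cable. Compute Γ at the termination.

Γ = 0.515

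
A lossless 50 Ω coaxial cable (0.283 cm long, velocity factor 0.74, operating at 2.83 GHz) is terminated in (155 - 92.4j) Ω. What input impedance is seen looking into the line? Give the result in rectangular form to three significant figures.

λ = v/f = 0.74·c / 2.83 GHz = 0.0784 m
βl = 2π·l/λ = 2π × 0.0361 = 13°
tan(βl) = tan(13°) = 0.231
Z_in = Z_0·(Z_L + jZ_0·tanβl)/(Z_0 + jZ_L·tanβl)
     = 50·(155 − j80.9)/(71.3 + j35.7)

Z_in ≈ 64.1 − j88.9 Ω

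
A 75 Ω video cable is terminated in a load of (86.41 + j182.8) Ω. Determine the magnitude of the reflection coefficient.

|Γ| ≈ 0.751

Γ = (Z_L − Z_0)/(Z_L + Z_0) = (11.41 + j182.8)/(161.4 + j182.8)
|Γ| = 183/244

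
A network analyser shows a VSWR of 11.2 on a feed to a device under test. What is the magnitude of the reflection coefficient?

|Γ| = (S − 1)/(S + 1) = (11.2 − 1)/(11.2 + 1) = 10.2/12.2

|Γ| ≈ 0.836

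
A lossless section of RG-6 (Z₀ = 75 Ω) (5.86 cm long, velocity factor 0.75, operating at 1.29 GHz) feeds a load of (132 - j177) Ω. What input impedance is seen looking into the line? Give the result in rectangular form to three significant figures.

λ = v/f = 0.75·c / 1.29 GHz = 0.174 m
βl = 2π·l/λ = 2π × 0.336 = 121°
tan(βl) = tan(121°) = -1.67
Z_in = Z_0·(Z_L + jZ_0·tanβl)/(Z_0 + jZ_L·tanβl)
     = 75·(132 − j302)/(-220 − j220)

Z_in ≈ 29 + j73.9 Ω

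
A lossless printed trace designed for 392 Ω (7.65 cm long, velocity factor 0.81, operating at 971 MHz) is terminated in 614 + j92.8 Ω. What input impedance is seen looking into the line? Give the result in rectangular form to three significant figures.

λ = v/f = 0.81·c / 971 MHz = 0.25 m
βl = 2π·l/λ = 2π × 0.306 = 110°
tan(βl) = tan(110°) = -2.74
Z_in = Z_0·(Z_L + jZ_0·tanβl)/(Z_0 + jZ_L·tanβl)
     = 392·(614 − j981)/(646 − j1680)

Z_in ≈ 247 + j48.1 Ω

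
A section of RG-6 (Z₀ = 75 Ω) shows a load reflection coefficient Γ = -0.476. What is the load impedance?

Z_L = Z_0·(1 + Γ)/(1 − Γ) = 75·(0.524)/(1.48)

Z_L ≈ 26.6 Ω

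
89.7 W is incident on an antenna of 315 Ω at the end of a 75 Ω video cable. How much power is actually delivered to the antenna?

P_delivered ≈ 55.7 W

Γ = (315 − 75)/(315 + 75) = 0.615
|Γ|² = 0.379
P_refl = |Γ|²·P_inc = 34 W, P_del = (1 − |Γ|²)·P_inc = 55.7 W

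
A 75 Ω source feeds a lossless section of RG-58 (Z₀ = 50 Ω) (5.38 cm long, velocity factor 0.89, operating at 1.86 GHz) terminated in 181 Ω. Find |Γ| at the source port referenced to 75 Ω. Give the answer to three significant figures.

|Γ| ≈ 0.598

λ = v/f = 0.89·c / 1.86 GHz = 0.144 m
βl = 2π·l/λ = 2π × 0.375 = 135°
tan(βl) = -1
Z_in = Z_0·(Z_L + jZ_0·tanβl)/(Z_0 + jZ_L·tanβl) = 25.6 + j42.8 Ω
Γ_s = (Z_in − Z_s)/(Z_in + Z_s) = (-49.4 + j42.8)/(101 + j42.8), |Γ_s| = 0.598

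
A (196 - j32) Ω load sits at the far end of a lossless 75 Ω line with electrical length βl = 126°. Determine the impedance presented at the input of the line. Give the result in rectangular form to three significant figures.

tan(βl) = tan(126°) = -1.38
Z_in = Z_0·(Z_L + jZ_0·tanβl)/(Z_0 + jZ_L·tanβl)
     = 75·(196 − j135)/(31 − j270)

Z_in ≈ 43.3 + j49.5 Ω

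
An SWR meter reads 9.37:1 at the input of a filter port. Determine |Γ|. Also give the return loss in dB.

|Γ| = (S − 1)/(S + 1) = (9.37 − 1)/(9.37 + 1) = 8.37/10.4
RL = −20·log₁₀|Γ| = −20·log₁₀(0.807)

|Γ| ≈ 0.807; return loss ≈ 1.86 dB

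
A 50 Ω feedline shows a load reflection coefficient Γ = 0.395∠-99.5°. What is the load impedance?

Z_L = Z_0·(1 + Γ)/(1 − Γ) = 50·(0.935 − j0.39)/(1.07 + j0.39)

Z_L ≈ 32.8 − j30.3 Ω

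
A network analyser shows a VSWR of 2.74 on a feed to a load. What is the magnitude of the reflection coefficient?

|Γ| = (S − 1)/(S + 1) = (2.74 − 1)/(2.74 + 1) = 1.74/3.74

|Γ| ≈ 0.465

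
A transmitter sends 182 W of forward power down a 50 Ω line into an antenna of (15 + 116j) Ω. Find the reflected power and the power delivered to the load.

P_reflected ≈ 151 W; P_delivered ≈ 30.9 W

|Γ| = |(-35 + j116)/(65 + j116)| = 0.911
|Γ|² = 0.83
P_refl = |Γ|²·P_inc = 151 W, P_del = (1 − |Γ|²)·P_inc = 30.9 W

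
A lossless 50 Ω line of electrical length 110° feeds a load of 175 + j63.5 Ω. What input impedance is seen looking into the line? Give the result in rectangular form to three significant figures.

tan(βl) = tan(110°) = -2.75
Z_in = Z_0·(Z_L + jZ_0·tanβl)/(Z_0 + jZ_L·tanβl)
     = 50·(175 − j73.9)/(224 − j481)

Z_in ≈ 13.3 + j12 Ω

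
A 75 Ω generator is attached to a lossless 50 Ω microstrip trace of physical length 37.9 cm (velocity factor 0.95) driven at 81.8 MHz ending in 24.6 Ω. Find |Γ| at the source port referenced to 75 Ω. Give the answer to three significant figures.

|Γ| ≈ 0.422

λ = v/f = 0.95·c / 81.8 MHz = 3.48 m
βl = 2π·l/λ = 2π × 0.109 = 39.2°
tan(βl) = 0.814
Z_in = Z_0·(Z_L + jZ_0·tanβl)/(Z_0 + jZ_L·tanβl) = 35.3 + j26.6 Ω
Γ_s = (Z_in − Z_s)/(Z_in + Z_s) = (-39.7 + j26.6)/(110 + j26.6), |Γ_s| = 0.422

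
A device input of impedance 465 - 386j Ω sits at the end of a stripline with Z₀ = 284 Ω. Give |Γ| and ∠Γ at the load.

Γ ≈ 0.506 ∠ -37.6°

Γ = (Z_L − Z_0)/(Z_L + Z_0) = (181 − j386)/(749 − j386)
|Γ| = 426/843 = 0.506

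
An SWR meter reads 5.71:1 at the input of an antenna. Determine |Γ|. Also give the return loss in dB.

|Γ| ≈ 0.702; return loss ≈ 3.07 dB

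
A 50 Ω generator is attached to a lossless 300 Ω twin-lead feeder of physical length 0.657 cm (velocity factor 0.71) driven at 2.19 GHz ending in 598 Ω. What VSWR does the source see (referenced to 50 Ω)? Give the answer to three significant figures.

VSWR ≈ 10.5

λ = v/f = 0.71·c / 2.19 GHz = 0.0973 m
βl = 2π·l/λ = 2π × 0.0676 = 24.3°
tan(βl) = 0.452
Z_in = Z_0·(Z_L + jZ_0·tanβl)/(Z_0 + jZ_L·tanβl) = 398 − j223 Ω
Γ_s = (Z_in − Z_s)/(Z_in + Z_s) = (348 − j223)/(448 − j223), |Γ_s| = 0.826
VSWR = (1 + |Γ_s|)/(1 − |Γ_s|)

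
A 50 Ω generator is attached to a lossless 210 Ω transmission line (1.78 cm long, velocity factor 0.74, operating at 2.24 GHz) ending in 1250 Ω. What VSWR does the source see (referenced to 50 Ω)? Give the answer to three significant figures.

VSWR ≈ 6.16

λ = v/f = 0.74·c / 2.24 GHz = 0.0991 m
βl = 2π·l/λ = 2π × 0.18 = 64.7°
tan(βl) = 2.11
Z_in = Z_0·(Z_L + jZ_0·tanβl)/(Z_0 + jZ_L·tanβl) = 42.9 − j96 Ω
Γ_s = (Z_in − Z_s)/(Z_in + Z_s) = (-7.08 − j96)/(92.9 − j96), |Γ_s| = 0.721
VSWR = (1 + |Γ_s|)/(1 − |Γ_s|)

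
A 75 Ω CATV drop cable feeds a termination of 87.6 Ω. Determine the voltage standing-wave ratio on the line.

VSWR ≈ 1.17

For a purely resistive load, VSWR = R_L/Z_0 or Z_0/R_L (whichever > 1) = 87.6/75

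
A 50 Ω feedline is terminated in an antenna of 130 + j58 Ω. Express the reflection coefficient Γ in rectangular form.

Γ = (Z_L − Z_0)/(Z_L + Z_0) = (80 + j58)/(180 + j58)

Γ ≈ 0.497 + j0.162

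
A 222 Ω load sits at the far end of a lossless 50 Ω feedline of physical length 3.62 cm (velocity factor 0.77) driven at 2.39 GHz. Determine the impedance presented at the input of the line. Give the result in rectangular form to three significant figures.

Z_in ≈ 21.3 + j44.9 Ω

λ = v/f = 0.77·c / 2.39 GHz = 0.0967 m
βl = 2π·l/λ = 2π × 0.375 = 135°
tan(βl) = tan(135°) = -1.01
Z_in = Z_0·(Z_L + jZ_0·tanβl)/(Z_0 + jZ_L·tanβl)
     = 50·(222 − j50.3)/(50 − j223)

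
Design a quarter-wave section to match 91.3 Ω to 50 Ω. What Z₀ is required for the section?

Z_qwt = √(Z_0·R_L) = √(50 × 91.3) = √4565

Z_qwt ≈ 67.6 Ω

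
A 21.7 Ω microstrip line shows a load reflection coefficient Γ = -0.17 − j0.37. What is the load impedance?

Z_L ≈ 12 − j10.7 Ω

Z_L = Z_0·(1 + Γ)/(1 − Γ) = 21.7·(0.83 − j0.37)/(1.17 + j0.37)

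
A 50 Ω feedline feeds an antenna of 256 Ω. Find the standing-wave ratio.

Γ = (256 − 50)/(256 + 50) = 0.673
VSWR = (1 + 0.673)/(1 − 0.673)

VSWR ≈ 5.12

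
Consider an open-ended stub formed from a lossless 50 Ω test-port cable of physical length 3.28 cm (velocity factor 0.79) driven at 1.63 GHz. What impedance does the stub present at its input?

Z_in ≈ −j7.73 Ω

λ = v/f = 0.79·c / 1.63 GHz = 0.145 m
βl = 2π·l/λ = 2π × 0.226 = 81.2°
tan(βl) = 6.47
For an open-ended stub, Z_in = −jZ_0·cot(βl) = −jZ_0/tan(βl)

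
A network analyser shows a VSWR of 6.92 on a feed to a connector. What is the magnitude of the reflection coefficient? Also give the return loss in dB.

|Γ| ≈ 0.747; return loss ≈ 2.53 dB

|Γ| = (S − 1)/(S + 1) = (6.92 − 1)/(6.92 + 1) = 5.92/7.92
RL = −20·log₁₀|Γ| = −20·log₁₀(0.747)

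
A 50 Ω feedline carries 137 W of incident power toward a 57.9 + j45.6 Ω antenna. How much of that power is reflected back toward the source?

|Γ| = |(7.9 + j45.6)/(107.9 + j45.6)| = 0.395
|Γ|² = 0.156
P_refl = |Γ|²·P_inc = 21.4 W, P_del = (1 − |Γ|²)·P_inc = 116 W

P_reflected ≈ 21.4 W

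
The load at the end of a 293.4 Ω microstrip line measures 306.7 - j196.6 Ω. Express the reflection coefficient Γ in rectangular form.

Γ = (Z_L − Z_0)/(Z_L + Z_0) = (13.3 − j196.6)/(600.1 − j196.6)

Γ ≈ 0.117 − j0.289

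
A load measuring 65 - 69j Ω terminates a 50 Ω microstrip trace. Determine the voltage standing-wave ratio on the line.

Γ = (Z_L − Z_0)/(Z_L + Z_0) = (15 − j69)/(115 − j69)
|Γ| = 70.6/134 = 0.527
VSWR = (1 + |Γ|)/(1 − |Γ|) = 1.53/0.473

VSWR ≈ 3.22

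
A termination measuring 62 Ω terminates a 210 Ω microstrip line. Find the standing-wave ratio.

VSWR ≈ 3.39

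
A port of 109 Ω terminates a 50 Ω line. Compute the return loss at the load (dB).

RL ≈ 8.61 dB

Γ = (109 − 50)/(109 + 50) = 0.371
RL = −20·log₁₀|Γ| = −20·log₁₀(0.371)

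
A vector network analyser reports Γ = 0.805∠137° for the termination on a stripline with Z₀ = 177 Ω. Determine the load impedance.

Z_L ≈ 22 + j68.8 Ω

Z_L = Z_0·(1 + Γ)/(1 − Γ) = 177·(0.411 + j0.549)/(1.59 − j0.549)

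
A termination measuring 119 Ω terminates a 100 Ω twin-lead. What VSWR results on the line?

VSWR ≈ 1.19

For a purely resistive load, VSWR = R_L/Z_0 or Z_0/R_L (whichever > 1) = 119/100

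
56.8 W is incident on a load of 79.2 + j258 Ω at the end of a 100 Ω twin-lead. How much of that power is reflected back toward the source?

P_reflected ≈ 38.6 W

|Γ| = |(-20.8 + j258)/(179.2 + j258)| = 0.824
|Γ|² = 0.679
P_refl = |Γ|²·P_inc = 38.6 W, P_del = (1 − |Γ|²)·P_inc = 18.2 W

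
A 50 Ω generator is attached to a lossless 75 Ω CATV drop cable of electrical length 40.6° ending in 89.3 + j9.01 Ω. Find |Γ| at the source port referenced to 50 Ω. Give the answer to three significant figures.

tan(βl) = 0.857
Z_in = Z_0·(Z_L + jZ_0·tanβl)/(Z_0 + jZ_L·tanβl) = 83.9 − j13.8 Ω
Γ_s = (Z_in − Z_s)/(Z_in + Z_s) = (33.9 − j13.8)/(134 − j13.8), |Γ_s| = 0.272

|Γ| ≈ 0.272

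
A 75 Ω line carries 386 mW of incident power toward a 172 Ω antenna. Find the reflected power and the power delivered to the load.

P_reflected ≈ 59.5 mW; P_delivered ≈ 326 mW

Γ = (172 − 75)/(172 + 75) = 0.393
|Γ|² = 0.154
P_refl = |Γ|²·P_inc = 59.5 mW, P_del = (1 − |Γ|²)·P_inc = 326 mW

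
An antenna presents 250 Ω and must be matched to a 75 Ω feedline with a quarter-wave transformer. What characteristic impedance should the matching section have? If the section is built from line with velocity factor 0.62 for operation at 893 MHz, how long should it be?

Z_qwt = √(Z_0·R_L) = √(75 × 250) = √18750
λ = 0.62·c/f = 0.208 m, so l = λ/4 = 0.0521 m

Z_qwt ≈ 137 Ω; length ≈ 5.21 cm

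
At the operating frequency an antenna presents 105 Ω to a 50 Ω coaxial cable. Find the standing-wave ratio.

VSWR ≈ 2.1

For a purely resistive load, VSWR = R_L/Z_0 or Z_0/R_L (whichever > 1) = 105/50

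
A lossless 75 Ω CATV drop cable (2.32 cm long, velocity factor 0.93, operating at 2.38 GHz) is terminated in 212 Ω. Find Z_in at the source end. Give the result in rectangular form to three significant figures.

Z_in ≈ 29.2 − j22 Ω

λ = v/f = 0.93·c / 2.38 GHz = 0.117 m
βl = 2π·l/λ = 2π × 0.198 = 71.2°
tan(βl) = tan(71.2°) = 2.95
Z_in = Z_0·(Z_L + jZ_0·tanβl)/(Z_0 + jZ_L·tanβl)
     = 75·(212 + j221)/(75 + j624)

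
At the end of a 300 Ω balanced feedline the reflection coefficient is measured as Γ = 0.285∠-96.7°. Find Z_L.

Z_L ≈ 240 − j148 Ω

Z_L = Z_0·(1 + Γ)/(1 − Γ) = 300·(0.967 − j0.283)/(1.03 + j0.283)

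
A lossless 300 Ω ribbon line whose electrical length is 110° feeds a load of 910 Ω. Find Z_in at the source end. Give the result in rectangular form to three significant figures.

Z_in ≈ 110 + j95.9 Ω

tan(βl) = tan(110°) = -2.75
Z_in = Z_0·(Z_L + jZ_0·tanβl)/(Z_0 + jZ_L·tanβl)
     = 300·(910 − j824)/(300 − j2500)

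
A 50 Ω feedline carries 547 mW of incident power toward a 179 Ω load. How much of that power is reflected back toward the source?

Γ = (179 − 50)/(179 + 50) = 0.563
|Γ|² = 0.317
P_refl = |Γ|²·P_inc = 174 mW, P_del = (1 − |Γ|²)·P_inc = 373 mW

P_reflected ≈ 174 mW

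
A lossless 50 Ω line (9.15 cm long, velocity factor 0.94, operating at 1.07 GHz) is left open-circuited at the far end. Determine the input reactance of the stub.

X_in ≈ 35 Ω (inductive)

λ = v/f = 0.94·c / 1.07 GHz = 0.264 m
βl = 2π·l/λ = 2π × 0.347 = 125°
tan(βl) = -1.43
For an open-circuited stub, Z_in = −jZ_0·cot(βl) = −jZ_0/tan(βl)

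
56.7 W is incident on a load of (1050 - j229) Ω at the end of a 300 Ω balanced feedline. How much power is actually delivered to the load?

|Γ| = |(750 − j229)/(1350 − j229)| = 0.573
|Γ|² = 0.328
P_refl = |Γ|²·P_inc = 18.6 W, P_del = (1 − |Γ|²)·P_inc = 38.1 W

P_delivered ≈ 38.1 W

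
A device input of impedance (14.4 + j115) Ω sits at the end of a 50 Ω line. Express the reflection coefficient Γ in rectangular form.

Γ = (Z_L − Z_0)/(Z_L + Z_0) = (-35.6 + j115)/(64.4 + j115)

Γ ≈ 0.629 + j0.662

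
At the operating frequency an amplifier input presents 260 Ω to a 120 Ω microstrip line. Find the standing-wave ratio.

VSWR ≈ 2.17

Γ = (260 − 120)/(260 + 120) = 0.368
VSWR = (1 + 0.368)/(1 − 0.368)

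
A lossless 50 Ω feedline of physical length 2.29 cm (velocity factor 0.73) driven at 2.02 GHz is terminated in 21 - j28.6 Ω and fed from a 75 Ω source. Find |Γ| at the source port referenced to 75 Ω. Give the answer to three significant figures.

λ = v/f = 0.73·c / 2.02 GHz = 0.108 m
βl = 2π·l/λ = 2π × 0.211 = 76°
tan(βl) = 4.02
Z_in = Z_0·(Z_L + jZ_0·tanβl)/(Z_0 + jZ_L·tanβl) = 26.2 + j38.8 Ω
Γ_s = (Z_in − Z_s)/(Z_in + Z_s) = (-48.8 + j38.8)/(101 + j38.8), |Γ_s| = 0.575

|Γ| ≈ 0.575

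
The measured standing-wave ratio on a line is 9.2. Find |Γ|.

|Γ| ≈ 0.804

|Γ| = (S − 1)/(S + 1) = (9.2 − 1)/(9.2 + 1) = 8.2/10.2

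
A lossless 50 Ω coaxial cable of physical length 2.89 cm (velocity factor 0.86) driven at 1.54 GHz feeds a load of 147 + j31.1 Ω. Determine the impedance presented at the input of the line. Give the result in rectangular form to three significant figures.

λ = v/f = 0.86·c / 1.54 GHz = 0.168 m
βl = 2π·l/λ = 2π × 0.173 = 62.1°
tan(βl) = tan(62.1°) = 1.89
Z_in = Z_0·(Z_L + jZ_0·tanβl)/(Z_0 + jZ_L·tanβl)
     = 50·(147 + j126)/(-8.74 + j278)

Z_in ≈ 21.8 − j27.2 Ω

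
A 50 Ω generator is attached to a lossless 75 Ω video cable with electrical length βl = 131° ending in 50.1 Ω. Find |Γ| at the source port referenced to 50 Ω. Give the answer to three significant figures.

|Γ| ≈ 0.299

tan(βl) = -1.15
Z_in = Z_0·(Z_L + jZ_0·tanβl)/(Z_0 + jZ_L·tanβl) = 73.2 − j30 Ω
Γ_s = (Z_in − Z_s)/(Z_in + Z_s) = (23.2 − j30)/(123 − j30), |Γ_s| = 0.299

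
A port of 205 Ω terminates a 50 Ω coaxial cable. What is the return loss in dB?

Γ = (205 − 50)/(205 + 50) = 0.608
RL = −20·log₁₀|Γ| = −20·log₁₀(0.608)

RL ≈ 4.32 dB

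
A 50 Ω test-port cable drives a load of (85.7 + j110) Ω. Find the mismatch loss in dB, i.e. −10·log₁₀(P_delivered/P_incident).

Γ = (35.7 + j110)/(135.7 + j110), |Γ| = 0.662
|Γ|² = 0.438, so P_del/P_inc = 1 − |Γ|² = 0.562
ML = −10·log₁₀(1 − |Γ|²)

mismatch loss ≈ 2.5 dB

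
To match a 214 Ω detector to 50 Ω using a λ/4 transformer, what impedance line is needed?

Z_qwt ≈ 103 Ω

Z_qwt = √(Z_0·R_L) = √(50 × 214) = √10700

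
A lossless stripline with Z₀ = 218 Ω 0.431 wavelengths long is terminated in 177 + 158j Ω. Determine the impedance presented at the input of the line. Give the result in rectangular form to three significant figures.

Z_in ≈ 112 + j74.2 Ω

βl = 2π × 0.431 = 155°
tan(βl) = tan(155°) = -0.463
Z_in = Z_0·(Z_L + jZ_0·tanβl)/(Z_0 + jZ_L·tanβl)
     = 218·(177 + j57.1)/(291 − j81.9)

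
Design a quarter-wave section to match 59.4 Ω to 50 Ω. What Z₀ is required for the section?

Z_qwt = √(Z_0·R_L) = √(50 × 59.4) = √2970

Z_qwt ≈ 54.5 Ω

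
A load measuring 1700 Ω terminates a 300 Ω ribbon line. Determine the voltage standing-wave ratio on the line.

Γ = (1700 − 300)/(1700 + 300) = 0.7
VSWR = (1 + 0.7)/(1 − 0.7)

VSWR ≈ 5.67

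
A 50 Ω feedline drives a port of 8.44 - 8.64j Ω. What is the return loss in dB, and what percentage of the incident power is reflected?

Γ = (-41.56 − j8.64)/(58.44 − j8.64), |Γ| = 0.719
RL = −20·log₁₀(0.719) = 2.87 dB
P_refl/P_inc = |Γ|² = 0.516

RL ≈ 2.87 dB; 51.6% of incident power reflected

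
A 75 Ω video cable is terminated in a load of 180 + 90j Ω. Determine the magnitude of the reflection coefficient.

Γ = (Z_L − Z_0)/(Z_L + Z_0) = (105 + j90)/(255 + j90)
|Γ| = 138/270

|Γ| ≈ 0.511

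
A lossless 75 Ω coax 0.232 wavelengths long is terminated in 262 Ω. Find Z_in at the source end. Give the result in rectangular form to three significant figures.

βl = 2π × 0.232 = 83.5°
tan(βl) = tan(83.5°) = 8.8
Z_in = Z_0·(Z_L + jZ_0·tanβl)/(Z_0 + jZ_L·tanβl)
     = 75·(262 + j660)/(75 + j2310)

Z_in ≈ 21.7 − j7.81 Ω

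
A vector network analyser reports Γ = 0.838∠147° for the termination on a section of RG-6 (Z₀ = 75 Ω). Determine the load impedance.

Z_L ≈ 7.19 + j22 Ω

Z_L = Z_0·(1 + Γ)/(1 − Γ) = 75·(0.297 + j0.456)/(1.7 − j0.456)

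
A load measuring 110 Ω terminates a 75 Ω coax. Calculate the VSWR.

For a purely resistive load, VSWR = R_L/Z_0 or Z_0/R_L (whichever > 1) = 110/75

VSWR ≈ 1.47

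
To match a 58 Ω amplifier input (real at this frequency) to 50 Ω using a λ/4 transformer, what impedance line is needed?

Z_qwt ≈ 53.9 Ω

Z_qwt = √(Z_0·R_L) = √(50 × 58) = √2900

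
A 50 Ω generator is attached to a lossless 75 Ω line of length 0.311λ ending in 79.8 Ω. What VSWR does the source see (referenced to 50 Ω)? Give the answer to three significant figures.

VSWR ≈ 1.44

βl = 2π × 0.311 = 112°
tan(βl) = -2.48
Z_in = Z_0·(Z_L + jZ_0·tanβl)/(Z_0 + jZ_L·tanβl) = 71.7 + j3.09 Ω
Γ_s = (Z_in − Z_s)/(Z_in + Z_s) = (21.7 + j3.09)/(122 + j3.09), |Γ_s| = 0.18
VSWR = (1 + |Γ_s|)/(1 − |Γ_s|)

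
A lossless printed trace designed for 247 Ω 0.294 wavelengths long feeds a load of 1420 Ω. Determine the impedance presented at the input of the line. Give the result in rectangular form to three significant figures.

βl = 2π × 0.294 = 106°
tan(βl) = tan(106°) = -3.52
Z_in = Z_0·(Z_L + jZ_0·tanβl)/(Z_0 + jZ_L·tanβl)
     = 247·(1420 − j871)/(247 − j5000)

Z_in ≈ 46.3 + j67.8 Ω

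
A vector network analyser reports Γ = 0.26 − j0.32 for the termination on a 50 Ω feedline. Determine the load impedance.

Z_L = Z_0·(1 + Γ)/(1 − Γ) = 50·(1.26 − j0.32)/(0.74 + j0.32)

Z_L ≈ 63.8 − j49.2 Ω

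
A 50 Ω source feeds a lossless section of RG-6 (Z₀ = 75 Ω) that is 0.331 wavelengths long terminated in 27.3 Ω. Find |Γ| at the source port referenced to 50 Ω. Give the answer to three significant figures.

|Γ| ≈ 0.567

βl = 2π × 0.331 = 119°
tan(βl) = -1.79
Z_in = Z_0·(Z_L + jZ_0·tanβl)/(Z_0 + jZ_L·tanβl) = 80.7 − j81.8 Ω
Γ_s = (Z_in − Z_s)/(Z_in + Z_s) = (30.7 − j81.8)/(131 − j81.8), |Γ_s| = 0.567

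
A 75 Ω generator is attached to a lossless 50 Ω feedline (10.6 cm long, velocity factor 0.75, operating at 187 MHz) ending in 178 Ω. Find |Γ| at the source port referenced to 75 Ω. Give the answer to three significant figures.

|Γ| ≈ 0.528

λ = v/f = 0.75·c / 187 MHz = 1.2 m
βl = 2π·l/λ = 2π × 0.0881 = 31.7°
tan(βl) = 0.618
Z_in = Z_0·(Z_L + jZ_0·tanβl)/(Z_0 + jZ_L·tanβl) = 42.1 − j61.8 Ω
Γ_s = (Z_in − Z_s)/(Z_in + Z_s) = (-32.9 − j61.8)/(117 − j61.8), |Γ_s| = 0.528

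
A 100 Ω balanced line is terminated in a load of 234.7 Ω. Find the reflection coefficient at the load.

Γ = (Z_L − Z_0)/(Z_L + Z_0) = (234.7 − 100)/(234.7 + 100) = 134.7/334.7

Γ = 0.402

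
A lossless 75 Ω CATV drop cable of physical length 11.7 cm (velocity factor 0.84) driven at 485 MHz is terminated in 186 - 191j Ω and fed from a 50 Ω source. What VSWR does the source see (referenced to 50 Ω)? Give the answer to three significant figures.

λ = v/f = 0.84·c / 485 MHz = 0.52 m
βl = 2π·l/λ = 2π × 0.225 = 81.1°
tan(βl) = 6.36
Z_in = Z_0·(Z_L + jZ_0·tanβl)/(Z_0 + jZ_L·tanβl) = 14.2 + j3.64 Ω
Γ_s = (Z_in − Z_s)/(Z_in + Z_s) = (-35.8 + j3.64)/(64.2 + j3.64), |Γ_s| = 0.561
VSWR = (1 + |Γ_s|)/(1 − |Γ_s|)

VSWR ≈ 3.55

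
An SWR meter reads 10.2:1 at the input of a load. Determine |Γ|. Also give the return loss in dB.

|Γ| = (S − 1)/(S + 1) = (10.2 − 1)/(10.2 + 1) = 9.2/11.2
RL = −20·log₁₀|Γ| = −20·log₁₀(0.821)

|Γ| ≈ 0.821; return loss ≈ 1.71 dB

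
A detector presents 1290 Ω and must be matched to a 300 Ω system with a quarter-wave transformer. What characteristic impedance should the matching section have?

Z_qwt = √(Z_0·R_L) = √(300 × 1290) = √387000

Z_qwt ≈ 622 Ω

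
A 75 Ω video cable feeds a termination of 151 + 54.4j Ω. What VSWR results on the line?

VSWR ≈ 2.34

Γ = (Z_L − Z_0)/(Z_L + Z_0) = (76 + j54.4)/(226 + j54.4)
|Γ| = 93.5/232 = 0.402
VSWR = (1 + |Γ|)/(1 − |Γ|) = 1.4/0.598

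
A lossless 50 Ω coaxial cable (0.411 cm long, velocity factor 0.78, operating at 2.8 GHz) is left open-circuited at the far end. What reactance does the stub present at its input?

X_in ≈ -157 Ω (capacitive)

λ = v/f = 0.78·c / 2.8 GHz = 0.0836 m
βl = 2π·l/λ = 2π × 0.0492 = 17.7°
tan(βl) = 0.319
For an open-circuited stub, Z_in = −jZ_0·cot(βl) = −jZ_0/tan(βl)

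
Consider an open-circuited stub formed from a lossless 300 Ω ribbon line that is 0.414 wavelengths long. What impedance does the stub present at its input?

βl = 2π × 0.414 = 149°
tan(βl) = -0.6
For an open-circuited stub, Z_in = −jZ_0·cot(βl) = −jZ_0/tan(βl)

Z_in ≈ +j500 Ω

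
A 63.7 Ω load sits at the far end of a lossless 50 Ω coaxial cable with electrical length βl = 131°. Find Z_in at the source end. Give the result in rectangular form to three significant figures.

Z_in ≈ 47 + j11.4 Ω

tan(βl) = tan(131°) = -1.15
Z_in = Z_0·(Z_L + jZ_0·tanβl)/(Z_0 + jZ_L·tanβl)
     = 50·(63.7 − j57.5)/(50 − j73.3)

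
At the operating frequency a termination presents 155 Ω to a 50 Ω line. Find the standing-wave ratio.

VSWR ≈ 3.1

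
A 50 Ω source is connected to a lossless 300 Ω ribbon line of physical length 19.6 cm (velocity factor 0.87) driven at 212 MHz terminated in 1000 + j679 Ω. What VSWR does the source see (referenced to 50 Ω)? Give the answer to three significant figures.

VSWR ≈ 13.9

λ = v/f = 0.87·c / 212 MHz = 1.23 m
βl = 2π·l/λ = 2π × 0.159 = 57.3°
tan(βl) = 1.56
Z_in = Z_0·(Z_L + jZ_0·tanβl)/(Z_0 + jZ_L·tanβl) = 103 − j242 Ω
Γ_s = (Z_in − Z_s)/(Z_in + Z_s) = (52.7 − j242)/(153 − j242), |Γ_s| = 0.866
VSWR = (1 + |Γ_s|)/(1 − |Γ_s|)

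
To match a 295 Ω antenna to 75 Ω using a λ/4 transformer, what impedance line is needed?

Z_qwt ≈ 149 Ω

Z_qwt = √(Z_0·R_L) = √(75 × 295) = √22120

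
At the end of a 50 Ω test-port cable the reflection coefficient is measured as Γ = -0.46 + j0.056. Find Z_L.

Z_L = Z_0·(1 + Γ)/(1 − Γ) = 50·(0.54 + j0.056)/(1.46 − j0.056)

Z_L ≈ 18.4 + j2.62 Ω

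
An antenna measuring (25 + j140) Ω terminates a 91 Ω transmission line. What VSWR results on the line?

VSWR ≈ 12.4

Γ = (Z_L − Z_0)/(Z_L + Z_0) = (-66 + j140)/(116 + j140)
|Γ| = 155/182 = 0.851
VSWR = (1 + |Γ|)/(1 − |Γ|) = 1.85/0.149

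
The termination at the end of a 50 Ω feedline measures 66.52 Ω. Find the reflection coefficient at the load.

Γ = 0.142

Γ = (Z_L − Z_0)/(Z_L + Z_0) = (66.52 − 50)/(66.52 + 50) = 16.52/116.5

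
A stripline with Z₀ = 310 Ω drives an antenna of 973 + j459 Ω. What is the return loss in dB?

RL ≈ 4.56 dB

Γ = (663 + j459)/(1283 + j459), |Γ| = 0.592
RL = −20·log₁₀|Γ| = −20·log₁₀(0.592)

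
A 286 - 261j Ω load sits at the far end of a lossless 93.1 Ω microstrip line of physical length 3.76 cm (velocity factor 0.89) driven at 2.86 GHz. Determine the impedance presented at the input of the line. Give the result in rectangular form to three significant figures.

λ = v/f = 0.89·c / 2.86 GHz = 0.0934 m
βl = 2π·l/λ = 2π × 0.403 = 145°
tan(βl) = tan(145°) = -0.7
Z_in = Z_0·(Z_L + jZ_0·tanβl)/(Z_0 + jZ_L·tanβl)
     = 93.1·(286 − j326)/(-89.7 − j200)

Z_in ≈ 76.7 + j167 Ω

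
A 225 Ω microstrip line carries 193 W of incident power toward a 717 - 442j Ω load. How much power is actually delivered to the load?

|Γ| = |(492 − j442)/(942 − j442)| = 0.636
|Γ|² = 0.404
P_refl = |Γ|²·P_inc = 78 W, P_del = (1 − |Γ|²)·P_inc = 115 W

P_delivered ≈ 115 W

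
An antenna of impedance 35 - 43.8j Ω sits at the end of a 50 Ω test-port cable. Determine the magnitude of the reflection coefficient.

|Γ| ≈ 0.484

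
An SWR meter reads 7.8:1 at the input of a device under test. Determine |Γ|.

|Γ| = (S − 1)/(S + 1) = (7.8 − 1)/(7.8 + 1) = 6.8/8.8

|Γ| ≈ 0.773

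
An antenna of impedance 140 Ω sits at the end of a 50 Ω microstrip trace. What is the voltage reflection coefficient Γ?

Γ = 0.474

Γ = (Z_L − Z_0)/(Z_L + Z_0) = (140 − 50)/(140 + 50) = 90/190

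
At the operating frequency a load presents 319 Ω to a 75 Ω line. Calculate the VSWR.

For a purely resistive load, VSWR = R_L/Z_0 or Z_0/R_L (whichever > 1) = 319/75

VSWR ≈ 4.25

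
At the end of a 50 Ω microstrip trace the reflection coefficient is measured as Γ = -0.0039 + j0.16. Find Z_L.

Z_L ≈ 47.1 + j15.5 Ω

Z_L = Z_0·(1 + Γ)/(1 − Γ) = 50·(0.996 + j0.16)/(1 − j0.16)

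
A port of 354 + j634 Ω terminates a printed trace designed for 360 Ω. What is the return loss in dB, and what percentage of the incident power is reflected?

Γ = (-6 + j634)/(714 + j634), |Γ| = 0.664
RL = −20·log₁₀(0.664) = 3.56 dB
P_refl/P_inc = |Γ|² = 0.441

RL ≈ 3.56 dB; 44.1% of incident power reflected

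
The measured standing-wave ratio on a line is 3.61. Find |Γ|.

|Γ| ≈ 0.566

|Γ| = (S − 1)/(S + 1) = (3.61 − 1)/(3.61 + 1) = 2.61/4.61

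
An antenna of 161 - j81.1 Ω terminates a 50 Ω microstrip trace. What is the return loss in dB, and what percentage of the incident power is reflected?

Γ = (111 − j81.1)/(211 − j81.1), |Γ| = 0.608
RL = −20·log₁₀(0.608) = 4.32 dB
P_refl/P_inc = |Γ|² = 0.37

RL ≈ 4.32 dB; 37% of incident power reflected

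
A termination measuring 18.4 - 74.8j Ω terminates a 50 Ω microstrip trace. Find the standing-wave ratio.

Γ = (Z_L − Z_0)/(Z_L + Z_0) = (-31.6 − j74.8)/(68.4 − j74.8)
|Γ| = 81.2/101 = 0.801
VSWR = (1 + |Γ|)/(1 − |Γ|) = 1.8/0.199

VSWR ≈ 9.06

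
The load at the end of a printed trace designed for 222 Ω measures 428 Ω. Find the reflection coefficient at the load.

Γ = (Z_L − Z_0)/(Z_L + Z_0) = (428 − 222)/(428 + 222) = 206/650

Γ = 0.317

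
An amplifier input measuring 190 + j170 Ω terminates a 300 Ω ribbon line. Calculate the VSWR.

VSWR ≈ 2.28

Γ = (Z_L − Z_0)/(Z_L + Z_0) = (-110 + j170)/(490 + j170)
|Γ| = 202/519 = 0.39
VSWR = (1 + |Γ|)/(1 − |Γ|) = 1.39/0.61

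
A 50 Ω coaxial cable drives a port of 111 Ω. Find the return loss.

Γ = (111 − 50)/(111 + 50) = 0.379
RL = −20·log₁₀|Γ| = −20·log₁₀(0.379)

RL ≈ 8.43 dB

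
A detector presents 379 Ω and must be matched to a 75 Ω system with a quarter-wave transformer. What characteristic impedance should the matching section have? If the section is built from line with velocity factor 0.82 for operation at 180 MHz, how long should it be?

Z_qwt = √(Z_0·R_L) = √(75 × 379) = √28420
λ = 0.82·c/f = 1.37 m, so l = λ/4 = 0.342 m

Z_qwt ≈ 169 Ω; length ≈ 34.2 cm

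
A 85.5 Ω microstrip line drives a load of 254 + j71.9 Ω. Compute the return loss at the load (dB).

Γ = (168.5 + j71.9)/(339.5 + j71.9), |Γ| = 0.528
RL = −20·log₁₀|Γ| = −20·log₁₀(0.528)

RL ≈ 5.55 dB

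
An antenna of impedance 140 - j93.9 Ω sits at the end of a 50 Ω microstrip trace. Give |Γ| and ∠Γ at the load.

Γ ≈ 0.614 ∠ -19.9°

Γ = (Z_L − Z_0)/(Z_L + Z_0) = (90 − j93.9)/(190 − j93.9)
|Γ| = 130/212 = 0.614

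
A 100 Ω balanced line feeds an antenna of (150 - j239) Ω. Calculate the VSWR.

Γ = (Z_L − Z_0)/(Z_L + Z_0) = (50 − j239)/(250 − j239)
|Γ| = 244/346 = 0.706
VSWR = (1 + |Γ|)/(1 − |Γ|) = 1.71/0.294

VSWR ≈ 5.8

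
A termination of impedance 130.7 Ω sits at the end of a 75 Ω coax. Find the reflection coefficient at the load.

Γ = (Z_L − Z_0)/(Z_L + Z_0) = (130.7 − 75)/(130.7 + 75) = 55.7/205.7

Γ = 0.271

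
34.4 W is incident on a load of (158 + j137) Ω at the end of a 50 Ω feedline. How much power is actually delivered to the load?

P_delivered ≈ 17.5 W

|Γ| = |(108 + j137)/(208 + j137)| = 0.7
|Γ|² = 0.491
P_refl = |Γ|²·P_inc = 16.9 W, P_del = (1 − |Γ|²)·P_inc = 17.5 W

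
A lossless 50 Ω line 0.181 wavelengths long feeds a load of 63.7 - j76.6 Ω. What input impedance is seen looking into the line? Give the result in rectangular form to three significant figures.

Z_in ≈ 13.8 − j1.53 Ω

βl = 2π × 0.181 = 65.2°
tan(βl) = tan(65.2°) = 2.16
Z_in = Z_0·(Z_L + jZ_0·tanβl)/(Z_0 + jZ_L·tanβl)
     = 50·(63.7 + j31.4)/(215 + j138)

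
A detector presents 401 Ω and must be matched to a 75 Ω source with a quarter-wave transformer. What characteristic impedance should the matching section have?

Z_qwt = √(Z_0·R_L) = √(75 × 401) = √30080

Z_qwt ≈ 173 Ω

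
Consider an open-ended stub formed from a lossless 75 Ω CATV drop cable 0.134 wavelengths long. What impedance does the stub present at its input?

βl = 2π × 0.134 = 48.2°
tan(βl) = 1.12
For an open-ended stub, Z_in = −jZ_0·cot(βl) = −jZ_0/tan(βl)

Z_in ≈ −j67 Ω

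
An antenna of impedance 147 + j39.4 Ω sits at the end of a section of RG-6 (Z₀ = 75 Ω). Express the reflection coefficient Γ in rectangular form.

Γ ≈ 0.345 + j0.116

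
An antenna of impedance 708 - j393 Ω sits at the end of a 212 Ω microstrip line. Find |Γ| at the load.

Γ = (Z_L − Z_0)/(Z_L + Z_0) = (496 − j393)/(920 − j393)
|Γ| = 633/1000

|Γ| ≈ 0.633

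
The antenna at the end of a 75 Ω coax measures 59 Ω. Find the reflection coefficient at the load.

Γ = (Z_L − Z_0)/(Z_L + Z_0) = (59 − 75)/(59 + 75) = -16/134

Γ = -0.119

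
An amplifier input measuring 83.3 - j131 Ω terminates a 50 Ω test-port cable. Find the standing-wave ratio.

VSWR ≈ 6.23

Γ = (Z_L − Z_0)/(Z_L + Z_0) = (33.3 − j131)/(133.3 − j131)
|Γ| = 135/187 = 0.723
VSWR = (1 + |Γ|)/(1 − |Γ|) = 1.72/0.277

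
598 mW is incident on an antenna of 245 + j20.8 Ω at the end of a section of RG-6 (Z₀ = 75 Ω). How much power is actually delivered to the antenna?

|Γ| = |(170 + j20.8)/(320 + j20.8)| = 0.534
|Γ|² = 0.285
P_refl = |Γ|²·P_inc = 171 mW, P_del = (1 − |Γ|²)·P_inc = 427 mW

P_delivered ≈ 427 mW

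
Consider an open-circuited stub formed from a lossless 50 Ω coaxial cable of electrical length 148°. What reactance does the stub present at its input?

tan(βl) = -0.625
For an open-circuited stub, Z_in = −jZ_0·cot(βl) = −jZ_0/tan(βl)

X_in ≈ 80 Ω (inductive)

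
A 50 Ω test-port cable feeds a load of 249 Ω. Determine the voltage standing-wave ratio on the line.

VSWR ≈ 4.98

For a purely resistive load, VSWR = R_L/Z_0 or Z_0/R_L (whichever > 1) = 249/50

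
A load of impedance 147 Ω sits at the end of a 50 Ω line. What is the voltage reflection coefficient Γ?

Γ = (Z_L − Z_0)/(Z_L + Z_0) = (147 − 50)/(147 + 50) = 97/197

Γ = 0.492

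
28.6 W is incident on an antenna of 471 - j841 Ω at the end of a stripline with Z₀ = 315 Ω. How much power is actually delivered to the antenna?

|Γ| = |(156 − j841)/(786 − j841)| = 0.743
|Γ|² = 0.552
P_refl = |Γ|²·P_inc = 15.8 W, P_del = (1 − |Γ|²)·P_inc = 12.8 W

P_delivered ≈ 12.8 W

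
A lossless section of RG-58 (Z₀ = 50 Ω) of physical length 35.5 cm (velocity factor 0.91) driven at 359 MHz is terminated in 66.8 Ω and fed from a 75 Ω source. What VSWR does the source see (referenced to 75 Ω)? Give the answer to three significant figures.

λ = v/f = 0.91·c / 359 MHz = 0.76 m
βl = 2π·l/λ = 2π × 0.467 = 168°
tan(βl) = -0.211
Z_in = Z_0·(Z_L + jZ_0·tanβl)/(Z_0 + jZ_L·tanβl) = 64.6 + j7.69 Ω
Γ_s = (Z_in − Z_s)/(Z_in + Z_s) = (-10.4 + j7.69)/(140 + j7.69), |Γ_s| = 0.0923
VSWR = (1 + |Γ_s|)/(1 − |Γ_s|)

VSWR ≈ 1.2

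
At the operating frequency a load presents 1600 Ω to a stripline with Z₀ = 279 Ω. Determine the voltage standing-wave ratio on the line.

VSWR ≈ 5.73

Γ = (1600 − 279)/(1600 + 279) = 0.703
VSWR = (1 + 0.703)/(1 − 0.703)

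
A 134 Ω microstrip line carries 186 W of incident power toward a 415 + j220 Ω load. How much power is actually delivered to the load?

P_delivered ≈ 118 W

|Γ| = |(281 + j220)/(549 + j220)| = 0.603
|Γ|² = 0.364
P_refl = |Γ|²·P_inc = 67.7 W, P_del = (1 − |Γ|²)·P_inc = 118 W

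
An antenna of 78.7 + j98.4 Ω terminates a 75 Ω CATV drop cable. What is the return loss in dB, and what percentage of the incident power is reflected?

RL ≈ 5.36 dB; 29.1% of incident power reflected

Γ = (3.7 + j98.4)/(153.7 + j98.4), |Γ| = 0.54
RL = −20·log₁₀(0.54) = 5.36 dB
P_refl/P_inc = |Γ|² = 0.291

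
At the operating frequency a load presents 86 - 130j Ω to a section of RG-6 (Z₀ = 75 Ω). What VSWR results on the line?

Γ = (Z_L − Z_0)/(Z_L + Z_0) = (11 − j130)/(161 − j130)
|Γ| = 130/207 = 0.63
VSWR = (1 + |Γ|)/(1 − |Γ|) = 1.63/0.37

VSWR ≈ 4.41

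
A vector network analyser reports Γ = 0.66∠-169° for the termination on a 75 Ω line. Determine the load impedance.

Z_L ≈ 15.5 − j6.92 Ω

Z_L = Z_0·(1 + Γ)/(1 − Γ) = 75·(0.352 − j0.126)/(1.65 + j0.126)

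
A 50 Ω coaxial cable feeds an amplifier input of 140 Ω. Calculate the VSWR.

VSWR ≈ 2.8

Γ = (140 − 50)/(140 + 50) = 0.474
VSWR = (1 + 0.474)/(1 − 0.474)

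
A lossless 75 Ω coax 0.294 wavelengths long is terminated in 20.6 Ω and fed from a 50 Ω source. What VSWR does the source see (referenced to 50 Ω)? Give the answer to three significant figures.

VSWR ≈ 5.24

βl = 2π × 0.294 = 106°
tan(βl) = -3.52
Z_in = Z_0·(Z_L + jZ_0·tanβl)/(Z_0 + jZ_L·tanβl) = 143 − j126 Ω
Γ_s = (Z_in − Z_s)/(Z_in + Z_s) = (92.7 − j126)/(193 − j126), |Γ_s| = 0.68
VSWR = (1 + |Γ_s|)/(1 − |Γ_s|)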